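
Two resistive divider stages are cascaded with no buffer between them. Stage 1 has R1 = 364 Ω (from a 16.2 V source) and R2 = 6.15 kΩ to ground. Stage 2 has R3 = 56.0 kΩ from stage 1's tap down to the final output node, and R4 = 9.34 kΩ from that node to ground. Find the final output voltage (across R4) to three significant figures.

V_out ≈ 2.17 V

Stage 2 presents R3+R4 = 65340 Ω as a load on stage 1's tap.
Stage 1's lower leg becomes R2‖(R3+R4) = 5621 Ω, so V_mid = 16.2 × 5621/5985 = 15.21 V.
Stage 2 is itself unloaded: V_out = V_mid × R4/(R3+R4) = 15.21 × 9340/65340 = 2.17 V.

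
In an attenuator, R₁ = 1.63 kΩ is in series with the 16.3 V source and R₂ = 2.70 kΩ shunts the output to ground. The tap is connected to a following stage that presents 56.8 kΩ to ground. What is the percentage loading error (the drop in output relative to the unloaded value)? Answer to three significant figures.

The divider's output (Thévenin) resistance is R₁‖R₂ = 1.016 kΩ.
Fractional drop under load = R_th/(R_th + R_L) = 1.016 / (1.016 + 56.8) = 0.01758.
So the output falls by 1.76 %.

1.76 %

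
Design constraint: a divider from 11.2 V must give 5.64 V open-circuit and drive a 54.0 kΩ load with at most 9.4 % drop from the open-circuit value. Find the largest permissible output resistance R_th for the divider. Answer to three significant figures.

R_th ≤ 5.60 kΩ

Loading drop = R_th/(R_th + R_L) ≤ 0.0940, so R_th ≤ R_L · ε/(1−ε) = 54.0 kΩ × 0.0940/0.9060 = 5.60 kΩ.
(Any R1, R2 with R2/(R1+R2) = 0.504 and R1‖R2 ≤ 5.60 kΩ will meet the spec.)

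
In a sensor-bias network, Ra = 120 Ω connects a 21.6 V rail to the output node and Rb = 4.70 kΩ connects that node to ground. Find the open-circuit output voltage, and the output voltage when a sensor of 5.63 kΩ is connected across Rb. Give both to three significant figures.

Open-circuit: V = 21.6 × 4700/(120 + 4700) = 21.1 V.
With the load, Rb becomes Rb‖R_L = 2562 Ω, so V = 21.6 × 2562/2682 = 20.6 V.

Unloaded: 21.1 V; loaded: 20.6 V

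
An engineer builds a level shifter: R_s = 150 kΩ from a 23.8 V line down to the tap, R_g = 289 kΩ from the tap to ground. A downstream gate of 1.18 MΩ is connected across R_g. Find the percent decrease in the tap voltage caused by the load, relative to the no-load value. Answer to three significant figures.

The divider's output (Thévenin) resistance is R_s‖R_g = 98.75 kΩ.
Fractional drop under load = R_th/(R_th + R_L) = 98.75 / (98.75 + 1180) = 0.07722.
So the output falls by 7.72 %.

7.72 %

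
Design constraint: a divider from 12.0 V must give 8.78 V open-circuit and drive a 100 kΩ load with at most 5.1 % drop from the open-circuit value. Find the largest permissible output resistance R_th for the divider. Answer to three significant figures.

Loading drop = R_th/(R_th + R_L) ≤ 0.0510, so R_th ≤ R_L · ε/(1−ε) = 100 kΩ × 0.0510/0.9490 = 5.37 kΩ.

R_th ≤ 5.37 kΩ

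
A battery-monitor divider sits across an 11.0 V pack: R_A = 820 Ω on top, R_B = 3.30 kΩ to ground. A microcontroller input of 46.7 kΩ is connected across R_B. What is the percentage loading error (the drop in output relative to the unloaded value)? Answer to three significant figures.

1.39 %

The divider's output (Thévenin) resistance is R_A‖R_B = 656.8 Ω.
Fractional drop under load = R_th/(R_th + R_L) = 656.8 / (656.8 + 46700) = 0.01387.
So the output falls by 1.39 %.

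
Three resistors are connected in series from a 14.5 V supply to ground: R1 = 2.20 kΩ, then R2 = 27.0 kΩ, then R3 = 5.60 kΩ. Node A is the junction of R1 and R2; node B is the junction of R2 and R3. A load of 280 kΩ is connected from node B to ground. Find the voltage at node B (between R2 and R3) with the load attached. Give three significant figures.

At node B, R3 is in parallel with the load: R3‖R_L = 5.490 kΩ.
Below node A the resistance is R2 + (R3‖R_L) = 32.49 kΩ, so V_A = 14.5 × 32.49/34.69 = 13.58 V.
Then V_B = V_A × (R3‖R_L)/(R2 + R3‖R_L) = 13.58 × 5.490/32.49 = 2.29 V.

V ≈ 2.29 V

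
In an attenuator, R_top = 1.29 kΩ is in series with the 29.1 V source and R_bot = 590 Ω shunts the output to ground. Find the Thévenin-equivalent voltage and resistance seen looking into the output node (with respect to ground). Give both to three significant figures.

V_th is the open-circuit tap voltage: 29.1 × 590/(1290 + 590) = 9.13 V.
With the supply zeroed, R_top and R_bot appear in parallel from the tap: R_th = R_top‖R_bot = (1290 × 590)/1880 = 405 Ω.

V_th = 9.13 V, R_th = 405 Ω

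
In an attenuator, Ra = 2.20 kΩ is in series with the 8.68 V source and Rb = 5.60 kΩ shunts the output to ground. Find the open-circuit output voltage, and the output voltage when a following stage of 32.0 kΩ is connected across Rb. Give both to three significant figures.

Open-circuit: V = 8.68 × 5.60/(2.20 + 5.60) = 6.23 V.
With the load, Rb becomes Rb‖R_L = 4.766 kΩ, so V = 8.68 × 4.766/6.966 = 5.94 V.

Unloaded: 6.23 V; loaded: 5.94 V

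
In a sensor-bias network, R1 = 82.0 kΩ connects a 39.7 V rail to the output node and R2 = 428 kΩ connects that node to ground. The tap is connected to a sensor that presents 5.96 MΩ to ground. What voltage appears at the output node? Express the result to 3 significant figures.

V_out ≈ 32.9 V

The load sits in parallel with R2: R2‖R_L = (428 × 5960) / (428 + 5960) = 399.3 kΩ.
V_out = 39.7 × 399.3 / (82.0 + 399.3) = 39.7 × 399.3/481.3 = 32.9 V.
(Unloaded it would have been 33.3 V.)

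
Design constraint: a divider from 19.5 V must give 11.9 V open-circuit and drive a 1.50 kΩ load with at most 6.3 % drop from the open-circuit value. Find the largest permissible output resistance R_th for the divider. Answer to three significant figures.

R_th ≤ 101 Ω

Loading drop = R_th/(R_th + R_L) ≤ 0.0630, so R_th ≤ R_L · ε/(1−ε) = 1.50 kΩ × 0.0630/0.9370 = 101 Ω.
(Any R1, R2 with R2/(R1+R2) = 0.610 and R1‖R2 ≤ 101 Ω will meet the spec.)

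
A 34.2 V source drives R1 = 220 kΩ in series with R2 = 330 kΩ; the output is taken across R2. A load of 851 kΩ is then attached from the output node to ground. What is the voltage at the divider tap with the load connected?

V_out ≈ 17.8 V

The load sits in parallel with R2: R2‖R_L = (330 × 851) / (330 + 851) = 237.8 kΩ.
V_out = 34.2 × 237.8 / (220 + 237.8) = 34.2 × 237.8/457.8 = 17.8 V.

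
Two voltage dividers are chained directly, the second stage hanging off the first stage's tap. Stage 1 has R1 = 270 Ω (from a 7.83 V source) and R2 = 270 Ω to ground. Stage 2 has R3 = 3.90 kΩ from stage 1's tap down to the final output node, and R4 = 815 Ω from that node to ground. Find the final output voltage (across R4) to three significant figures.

V_out ≈ 0.658 V

Stage 2 presents R3+R4 = 4715 Ω as a load on stage 1's tap.
Stage 1's lower leg becomes R2‖(R3+R4) = 255.4 Ω, so V_mid = 7.83 × 255.4/525.4 = 3.806 V.
Stage 2 is itself unloaded: V_out = V_mid × R4/(R3+R4) = 3.806 × 815/4715 = 0.658 V.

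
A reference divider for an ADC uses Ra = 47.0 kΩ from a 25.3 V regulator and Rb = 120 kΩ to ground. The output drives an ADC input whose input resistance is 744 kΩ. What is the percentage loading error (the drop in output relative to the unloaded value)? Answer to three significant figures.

The divider's output (Thévenin) resistance is Ra‖Rb = 33.77 kΩ.
Fractional drop under load = R_th/(R_th + R_L) = 33.77 / (33.77 + 744) = 0.04342.
So the output falls by 4.34 %.

4.34 %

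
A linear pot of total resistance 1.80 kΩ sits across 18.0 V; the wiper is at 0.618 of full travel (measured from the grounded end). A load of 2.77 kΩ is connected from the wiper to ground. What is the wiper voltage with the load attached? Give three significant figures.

V ≈ 9.64 V

The wiper splits the pot into (1−α)R = 687.6 Ω above and αR = 1112 Ω below.
Lower section ‖ load = 793.7 Ω.
V_wiper = 18.0 × 793.7/(687.6 + 793.7) = 9.64 V.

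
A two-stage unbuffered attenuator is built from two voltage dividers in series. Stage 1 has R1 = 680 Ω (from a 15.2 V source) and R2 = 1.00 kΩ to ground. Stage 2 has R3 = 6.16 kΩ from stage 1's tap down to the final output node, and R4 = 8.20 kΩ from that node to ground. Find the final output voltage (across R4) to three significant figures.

V_out ≈ 5.02 V

Stage 2 presents R3+R4 = 14360 Ω as a load on stage 1's tap.
Stage 1's lower leg becomes R2‖(R3+R4) = 934.9 Ω, so V_mid = 15.2 × 934.9/1615 = 8.800 V.
Stage 2 is itself unloaded: V_out = V_mid × R4/(R3+R4) = 8.800 × 8200/14360 = 5.02 V.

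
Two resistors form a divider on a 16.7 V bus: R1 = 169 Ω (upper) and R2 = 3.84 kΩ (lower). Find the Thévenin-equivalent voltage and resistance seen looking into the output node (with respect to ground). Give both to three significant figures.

V_th is the open-circuit tap voltage: 16.7 × 3840/(169 + 3840) = 16.0 V.
With the supply zeroed, R1 and R2 appear in parallel from the tap: R_th = R1‖R2 = (169 × 3840)/4009 = 162 Ω.

V_th = 16.0 V, R_th = 162 Ω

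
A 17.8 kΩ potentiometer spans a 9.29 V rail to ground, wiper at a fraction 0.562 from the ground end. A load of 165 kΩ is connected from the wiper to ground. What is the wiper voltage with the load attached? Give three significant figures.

V ≈ 5.09 V

The wiper splits the pot into (1−α)R = 7.796 kΩ above and αR = 10.00 kΩ below.
Lower section ‖ load = 9.432 kΩ.
V_wiper = 9.29 × 9.432/(7.796 + 9.432) = 5.09 V.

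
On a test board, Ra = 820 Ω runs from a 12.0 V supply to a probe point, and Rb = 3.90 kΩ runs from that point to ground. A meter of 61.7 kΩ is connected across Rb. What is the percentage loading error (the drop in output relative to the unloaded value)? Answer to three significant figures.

1.09 %

The divider's output (Thévenin) resistance is Ra‖Rb = 677.5 Ω.
Fractional drop under load = R_th/(R_th + R_L) = 677.5 / (677.5 + 61700) = 0.01086.
So the output falls by 1.09 %.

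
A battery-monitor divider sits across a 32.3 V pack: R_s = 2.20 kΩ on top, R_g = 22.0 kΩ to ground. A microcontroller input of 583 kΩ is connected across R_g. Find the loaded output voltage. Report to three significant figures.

The load sits in parallel with R_g: R_g‖R_L = (22.0 × 583) / (22.0 + 583) = 21.20 kΩ.
V_out = 32.3 × 21.20 / (2.20 + 21.20) = 32.3 × 21.20/23.40 = 29.3 V.

V_out ≈ 29.3 V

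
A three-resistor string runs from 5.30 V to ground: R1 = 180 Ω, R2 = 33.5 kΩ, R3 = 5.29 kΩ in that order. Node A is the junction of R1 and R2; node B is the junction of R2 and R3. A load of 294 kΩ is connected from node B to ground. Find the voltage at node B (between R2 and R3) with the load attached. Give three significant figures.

At node B, R3 is in parallel with the load: R3‖R_L = 5196 Ω.
Below node A the resistance is R2 + (R3‖R_L) = 38700 Ω, so V_A = 5.30 × 38700/38880 = 5.275 V.
Then V_B = V_A × (R3‖R_L)/(R2 + R3‖R_L) = 5.275 × 5196/38700 = 0.708 V.

V ≈ 0.708 V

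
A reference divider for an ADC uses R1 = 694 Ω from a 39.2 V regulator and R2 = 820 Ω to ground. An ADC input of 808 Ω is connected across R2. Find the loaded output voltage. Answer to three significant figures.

The load sits in parallel with R2: R2‖R_L = (820 × 808) / (820 + 808) = 407.0 Ω.
V_out = 39.2 × 407.0 / (694 + 407.0) = 39.2 × 407.0/1101 = 14.5 V.

V_out ≈ 14.5 V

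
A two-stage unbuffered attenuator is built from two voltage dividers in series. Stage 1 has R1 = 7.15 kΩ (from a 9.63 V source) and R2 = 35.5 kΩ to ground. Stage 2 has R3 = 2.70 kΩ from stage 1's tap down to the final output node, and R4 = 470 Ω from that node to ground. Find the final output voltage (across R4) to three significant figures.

V_out ≈ 0.413 V

Stage 2 presents R3+R4 = 3170 Ω as a load on stage 1's tap.
Stage 1's lower leg becomes R2‖(R3+R4) = 2910 Ω, so V_mid = 9.63 × 2910/10060 = 2.786 V.
Stage 2 is itself unloaded: V_out = V_mid × R4/(R3+R4) = 2.786 × 470/3170 = 0.413 V.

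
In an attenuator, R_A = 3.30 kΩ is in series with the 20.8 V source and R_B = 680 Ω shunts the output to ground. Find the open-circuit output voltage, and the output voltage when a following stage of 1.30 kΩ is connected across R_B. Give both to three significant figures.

Open-circuit: V = 20.8 × 680/(3300 + 680) = 3.55 V.
With the load, R_B becomes R_B‖R_L = 446.5 Ω, so V = 20.8 × 446.5/3746 = 2.48 V.

Unloaded: 3.55 V; loaded: 2.48 V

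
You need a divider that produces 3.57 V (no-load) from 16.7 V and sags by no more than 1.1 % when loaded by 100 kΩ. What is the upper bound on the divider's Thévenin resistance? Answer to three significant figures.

R_th ≤ 1.11 kΩ

Loading drop = R_th/(R_th + R_L) ≤ 0.0110, so R_th ≤ R_L · ε/(1−ε) = 100 kΩ × 0.0110/0.9890 = 1.11 kΩ.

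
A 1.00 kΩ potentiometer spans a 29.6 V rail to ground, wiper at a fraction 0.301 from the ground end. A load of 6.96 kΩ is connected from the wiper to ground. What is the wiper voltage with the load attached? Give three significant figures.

The wiper splits the pot into (1−α)R = 699.0 Ω above and αR = 301.0 Ω below.
Lower section ‖ load = 288.5 Ω.
V_wiper = 29.6 × 288.5/(699.0 + 288.5) = 8.65 V.

V ≈ 8.65 V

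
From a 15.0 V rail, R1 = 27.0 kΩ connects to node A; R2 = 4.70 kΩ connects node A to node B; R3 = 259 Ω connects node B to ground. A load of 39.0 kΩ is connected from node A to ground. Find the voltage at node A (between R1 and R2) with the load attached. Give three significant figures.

Below node A the series string R2+R3 = 4959 Ω sits in parallel with the 39000 Ω load: 4400 Ω.
V_A = 15.0 × 4400/(27000 + 4400) = 2.10 V.

V ≈ 2.10 V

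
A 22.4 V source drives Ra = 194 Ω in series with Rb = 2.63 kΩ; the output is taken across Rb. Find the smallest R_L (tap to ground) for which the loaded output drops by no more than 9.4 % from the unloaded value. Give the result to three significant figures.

Output resistance R_th = Ra‖Rb = (194 × 2630)/2824 = 180.7 Ω.
The fractional drop is R_th/(R_th + R_L); requiring this ≤ 0.0940 gives R_L ≥ R_th(1/0.0940 − 1) = 180.7 × 9.638 = 1.74 kΩ.

R_L(min) ≈ 1.74 kΩ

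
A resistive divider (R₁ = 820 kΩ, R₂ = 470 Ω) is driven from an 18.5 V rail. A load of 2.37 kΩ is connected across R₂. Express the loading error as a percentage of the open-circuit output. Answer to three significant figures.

16.5 %

Unloaded V = 18.5 × 470/820500 = 0.01060 V.
Loaded: R₂‖R_L = 392.2 Ω, giving V = 18.5 × 392.2/820400 = 0.008845 V.
Drop = (0.01060 − 0.008845) / 0.01060 = 16.5 %.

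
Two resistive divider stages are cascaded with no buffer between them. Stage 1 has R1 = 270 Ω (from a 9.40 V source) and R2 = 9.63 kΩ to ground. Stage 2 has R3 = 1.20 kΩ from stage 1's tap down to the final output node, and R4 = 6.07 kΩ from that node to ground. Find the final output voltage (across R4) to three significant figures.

V_out ≈ 7.37 V

Stage 2 presents R3+R4 = 7270 Ω as a load on stage 1's tap.
Stage 1's lower leg becomes R2‖(R3+R4) = 4143 Ω, so V_mid = 9.40 × 4143/4413 = 8.825 V.
Stage 2 is itself unloaded: V_out = V_mid × R4/(R3+R4) = 8.825 × 6070/7270 = 7.37 V.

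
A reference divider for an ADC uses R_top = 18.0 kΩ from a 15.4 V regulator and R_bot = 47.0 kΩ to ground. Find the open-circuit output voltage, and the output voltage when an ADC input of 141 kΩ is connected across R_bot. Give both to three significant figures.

Unloaded: 11.1 V; loaded: 10.2 V

Open-circuit: V = 15.4 × 47.0/(18.0 + 47.0) = 11.1 V.
With the load, R_bot becomes R_bot‖R_L = 35.25 kΩ, so V = 15.4 × 35.25/53.25 = 10.2 V.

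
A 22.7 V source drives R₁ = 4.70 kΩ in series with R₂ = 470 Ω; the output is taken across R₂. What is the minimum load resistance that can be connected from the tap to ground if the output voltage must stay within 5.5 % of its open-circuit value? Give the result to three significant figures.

R_L(min) ≈ 7.34 kΩ

Output resistance R_th = R₁‖R₂ = (4700 × 470)/5170 = 427.3 Ω.
The fractional drop is R_th/(R_th + R_L); requiring this ≤ 0.0550 gives R_L ≥ R_th(1/0.0550 − 1) = 427.3 × 17.18 = 7.34 kΩ.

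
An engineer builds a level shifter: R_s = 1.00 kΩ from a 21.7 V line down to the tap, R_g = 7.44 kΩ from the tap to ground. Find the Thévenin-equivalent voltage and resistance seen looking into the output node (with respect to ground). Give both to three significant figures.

V_th is the open-circuit tap voltage: 21.7 × 7.44/(1.00 + 7.44) = 19.1 V.
With the supply zeroed, R_s and R_g appear in parallel from the tap: R_th = R_s‖R_g = (1.00 × 7.44)/8.440 = 882 Ω.

V_th = 19.1 V, R_th = 882 Ω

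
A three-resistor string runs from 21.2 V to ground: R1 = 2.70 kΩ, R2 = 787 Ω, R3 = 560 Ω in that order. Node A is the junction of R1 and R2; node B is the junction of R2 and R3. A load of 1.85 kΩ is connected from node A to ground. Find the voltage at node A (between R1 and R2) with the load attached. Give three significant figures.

V ≈ 4.75 V

Below node A the series string R2+R3 = 1347 Ω sits in parallel with the 1850 Ω load: 779.5 Ω.
V_A = 21.2 × 779.5/(2700 + 779.5) = 4.75 V.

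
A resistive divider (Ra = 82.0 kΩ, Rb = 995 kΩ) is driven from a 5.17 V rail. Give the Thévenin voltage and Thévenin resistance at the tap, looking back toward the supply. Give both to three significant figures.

V_th = 4.78 V, R_th = 75.8 kΩ

V_th is the open-circuit tap voltage: 5.17 × 995/(82.0 + 995) = 4.78 V.
With the supply zeroed, Ra and Rb appear in parallel from the tap: R_th = Ra‖Rb = (82.0 × 995)/1077 = 75.8 kΩ.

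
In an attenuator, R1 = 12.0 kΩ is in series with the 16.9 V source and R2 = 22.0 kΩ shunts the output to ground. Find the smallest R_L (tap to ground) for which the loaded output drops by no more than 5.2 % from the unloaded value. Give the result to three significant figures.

R_L(min) ≈ 142 kΩ

Output resistance R_th = R1‖R2 = (12.0 × 22.0)/34.00 = 7.765 kΩ.
The fractional drop is R_th/(R_th + R_L); requiring this ≤ 0.0520 gives R_L ≥ R_th(1/0.0520 − 1) = 7.765 × 18.23 = 142 kΩ.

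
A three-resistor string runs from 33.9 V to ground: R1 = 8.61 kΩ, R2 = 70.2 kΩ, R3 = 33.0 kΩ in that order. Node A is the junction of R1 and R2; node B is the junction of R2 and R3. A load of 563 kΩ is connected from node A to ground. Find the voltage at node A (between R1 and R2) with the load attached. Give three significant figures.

V ≈ 30.9 V

Below node A the series string R2+R3 = 103.2 kΩ sits in parallel with the 563 kΩ load: 87.21 kΩ.
V_A = 33.9 × 87.21/(8.61 + 87.21) = 30.9 V.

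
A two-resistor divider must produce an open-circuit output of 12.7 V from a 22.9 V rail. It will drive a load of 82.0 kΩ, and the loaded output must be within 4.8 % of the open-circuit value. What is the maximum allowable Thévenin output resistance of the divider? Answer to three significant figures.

Loading drop = R_th/(R_th + R_L) ≤ 0.0480, so R_th ≤ R_L · ε/(1−ε) = 82.0 kΩ × 0.0480/0.9520 = 4.13 kΩ.
(Any R1, R2 with R2/(R1+R2) = 0.555 and R1‖R2 ≤ 4.13 kΩ will meet the spec.)

R_th ≤ 4.13 kΩ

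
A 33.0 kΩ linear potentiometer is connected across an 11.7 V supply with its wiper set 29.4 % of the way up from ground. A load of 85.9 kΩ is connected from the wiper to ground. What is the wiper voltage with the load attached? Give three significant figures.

The wiper splits the pot into (1−α)R = 23.30 kΩ above and αR = 9.702 kΩ below.
Lower section ‖ load = 8.717 kΩ.
V_wiper = 11.7 × 8.717/(23.30 + 8.717) = 3.19 V.

V ≈ 3.19 V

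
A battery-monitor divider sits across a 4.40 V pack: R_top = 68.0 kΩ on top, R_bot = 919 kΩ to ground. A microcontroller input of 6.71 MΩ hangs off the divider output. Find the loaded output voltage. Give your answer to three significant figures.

V_out ≈ 4.06 V

The load sits in parallel with R_bot: R_bot‖R_L = (919 × 6710) / (919 + 6710) = 808.3 kΩ.
V_out = 4.40 × 808.3 / (68.0 + 808.3) = 4.40 × 808.3/876.3 = 4.06 V.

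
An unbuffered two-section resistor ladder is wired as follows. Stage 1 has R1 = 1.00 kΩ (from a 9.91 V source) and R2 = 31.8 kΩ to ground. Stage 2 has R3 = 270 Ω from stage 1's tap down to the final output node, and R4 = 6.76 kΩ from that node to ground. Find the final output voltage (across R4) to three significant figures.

V_out ≈ 8.12 V

Stage 2 presents R3+R4 = 7030 Ω as a load on stage 1's tap.
Stage 1's lower leg becomes R2‖(R3+R4) = 5757 Ω, so V_mid = 9.91 × 5757/6757 = 8.443 V.
Stage 2 is itself unloaded: V_out = V_mid × R4/(R3+R4) = 8.443 × 6760/7030 = 8.12 V.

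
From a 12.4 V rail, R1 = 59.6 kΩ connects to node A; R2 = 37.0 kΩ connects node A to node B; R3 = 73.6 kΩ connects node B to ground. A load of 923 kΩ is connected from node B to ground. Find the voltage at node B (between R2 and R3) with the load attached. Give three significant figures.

V ≈ 5.13 V

At node B, R3 is in parallel with the load: R3‖R_L = 68.16 kΩ.
Below node A the resistance is R2 + (R3‖R_L) = 105.2 kΩ, so V_A = 12.4 × 105.2/164.8 = 7.915 V.
Then V_B = V_A × (R3‖R_L)/(R2 + R3‖R_L) = 7.915 × 68.16/105.2 = 5.13 V.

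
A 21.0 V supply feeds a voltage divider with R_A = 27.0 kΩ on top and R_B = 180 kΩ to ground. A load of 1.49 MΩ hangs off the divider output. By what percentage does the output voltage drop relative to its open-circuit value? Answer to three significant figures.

The divider's output (Thévenin) resistance is R_A‖R_B = 23.48 kΩ.
Fractional drop under load = R_th/(R_th + R_L) = 23.48 / (23.48 + 1490) = 0.01551.
So the output falls by 1.55 %.

1.55 %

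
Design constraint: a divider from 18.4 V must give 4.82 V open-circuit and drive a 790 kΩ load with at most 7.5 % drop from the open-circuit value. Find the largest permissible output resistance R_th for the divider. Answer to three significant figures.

R_th ≤ 64.1 kΩ

Loading drop = R_th/(R_th + R_L) ≤ 0.0750, so R_th ≤ R_L · ε/(1−ε) = 790 kΩ × 0.0750/0.9250 = 64.1 kΩ.
(Any R1, R2 with R2/(R1+R2) = 0.262 and R1‖R2 ≤ 64.1 kΩ will meet the spec.)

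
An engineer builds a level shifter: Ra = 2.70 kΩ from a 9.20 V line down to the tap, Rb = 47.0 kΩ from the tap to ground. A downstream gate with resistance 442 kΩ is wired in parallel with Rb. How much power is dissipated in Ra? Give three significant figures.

P ≈ 0.112 mW

Total resistance from the source is Ra + (Rb‖R_L) = 45.18 kΩ, so I = 9.20/45.18 kΩ = 0.2036 mA.
P = I²·Ra = (0.2036 mA)² × 2.70 kΩ = 0.112 mW.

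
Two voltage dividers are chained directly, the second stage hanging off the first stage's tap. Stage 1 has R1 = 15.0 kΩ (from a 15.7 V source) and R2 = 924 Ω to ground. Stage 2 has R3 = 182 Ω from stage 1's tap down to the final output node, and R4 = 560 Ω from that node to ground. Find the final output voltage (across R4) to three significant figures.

V_out ≈ 0.316 V

Stage 2 presents R3+R4 = 742.0 Ω as a load on stage 1's tap.
Stage 1's lower leg becomes R2‖(R3+R4) = 411.5 Ω, so V_mid = 15.7 × 411.5/15410 = 0.4192 V.
Stage 2 is itself unloaded: V_out = V_mid × R4/(R3+R4) = 0.4192 × 560/742.0 = 0.316 V.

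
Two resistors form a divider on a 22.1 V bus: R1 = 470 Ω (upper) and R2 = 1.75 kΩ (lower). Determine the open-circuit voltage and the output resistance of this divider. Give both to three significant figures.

V_th is the open-circuit tap voltage: 22.1 × 1750/(470 + 1750) = 17.4 V.
With the supply zeroed, R1 and R2 appear in parallel from the tap: R_th = R1‖R2 = (470 × 1750)/2220 = 370 Ω.

V_th = 17.4 V, R_th = 370 Ω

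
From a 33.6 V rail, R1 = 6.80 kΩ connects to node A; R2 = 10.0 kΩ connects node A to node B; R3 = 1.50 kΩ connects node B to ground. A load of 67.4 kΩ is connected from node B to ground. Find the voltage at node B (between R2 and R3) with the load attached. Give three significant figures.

At node B, R3 is in parallel with the load: R3‖R_L = 1.467 kΩ.
Below node A the resistance is R2 + (R3‖R_L) = 11.47 kΩ, so V_A = 33.6 × 11.47/18.27 = 21.09 V.
Then V_B = V_A × (R3‖R_L)/(R2 + R3‖R_L) = 21.09 × 1.467/11.47 = 2.70 V.

V ≈ 2.70 V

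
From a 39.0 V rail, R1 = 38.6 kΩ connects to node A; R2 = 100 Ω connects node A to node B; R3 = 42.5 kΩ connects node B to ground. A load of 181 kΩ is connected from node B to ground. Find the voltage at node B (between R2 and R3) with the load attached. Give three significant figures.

At node B, R3 is in parallel with the load: R3‖R_L = 34420 Ω.
Below node A the resistance is R2 + (R3‖R_L) = 34520 Ω, so V_A = 39.0 × 34520/73120 = 18.41 V.
Then V_B = V_A × (R3‖R_L)/(R2 + R3‖R_L) = 18.41 × 34420/34520 = 18.4 V.

V ≈ 18.4 V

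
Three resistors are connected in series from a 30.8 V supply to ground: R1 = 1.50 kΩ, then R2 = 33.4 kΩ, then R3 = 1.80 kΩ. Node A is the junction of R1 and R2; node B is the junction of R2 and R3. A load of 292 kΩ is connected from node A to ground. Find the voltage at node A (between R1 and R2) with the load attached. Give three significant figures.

V ≈ 29.4 V

Below node A the series string R2+R3 = 35.20 kΩ sits in parallel with the 292 kΩ load: 31.41 kΩ.
V_A = 30.8 × 31.41/(1.50 + 31.41) = 29.4 V.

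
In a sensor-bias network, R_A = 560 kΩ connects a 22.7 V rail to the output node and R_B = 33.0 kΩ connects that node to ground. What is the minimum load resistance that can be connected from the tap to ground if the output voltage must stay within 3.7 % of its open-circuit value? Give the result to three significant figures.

R_L(min) ≈ 811 kΩ

Output resistance R_th = R_A‖R_B = (560 × 33.0)/593.0 = 31.16 kΩ.
The fractional drop is R_th/(R_th + R_L); requiring this ≤ 0.0370 gives R_L ≥ R_th(1/0.0370 − 1) = 31.16 × 26.03 = 811 kΩ.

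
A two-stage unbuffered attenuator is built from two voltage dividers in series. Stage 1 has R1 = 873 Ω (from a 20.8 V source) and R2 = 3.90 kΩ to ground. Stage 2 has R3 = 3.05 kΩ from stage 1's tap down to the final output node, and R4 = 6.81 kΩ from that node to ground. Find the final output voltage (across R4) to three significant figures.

Stage 2 presents R3+R4 = 9860 Ω as a load on stage 1's tap.
Stage 1's lower leg becomes R2‖(R3+R4) = 2795 Ω, so V_mid = 20.8 × 2795/3668 = 15.85 V.
Stage 2 is itself unloaded: V_out = V_mid × R4/(R3+R4) = 15.85 × 6810/9860 = 10.9 V.

V_out ≈ 10.9 V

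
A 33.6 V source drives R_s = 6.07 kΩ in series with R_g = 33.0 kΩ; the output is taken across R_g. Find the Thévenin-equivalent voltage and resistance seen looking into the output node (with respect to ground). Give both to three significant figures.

V_th is the open-circuit tap voltage: 33.6 × 33.0/(6.07 + 33.0) = 28.4 V.
With the supply zeroed, R_s and R_g appear in parallel from the tap: R_th = R_s‖R_g = (6.07 × 33.0)/39.07 = 5.13 kΩ.

V_th = 28.4 V, R_th = 5.13 kΩ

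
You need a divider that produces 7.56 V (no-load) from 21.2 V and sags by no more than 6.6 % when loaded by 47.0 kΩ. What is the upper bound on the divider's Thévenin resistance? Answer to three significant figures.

Loading drop = R_th/(R_th + R_L) ≤ 0.0660, so R_th ≤ R_L · ε/(1−ε) = 47.0 kΩ × 0.0660/0.9340 = 3.32 kΩ.
(Any R1, R2 with R2/(R1+R2) = 0.357 and R1‖R2 ≤ 3.32 kΩ will meet the spec.)

R_th ≤ 3.32 kΩ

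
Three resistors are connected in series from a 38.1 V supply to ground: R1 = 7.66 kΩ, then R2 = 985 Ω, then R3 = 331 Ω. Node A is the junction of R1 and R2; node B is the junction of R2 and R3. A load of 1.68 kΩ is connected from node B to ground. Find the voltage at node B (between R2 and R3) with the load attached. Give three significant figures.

At node B, R3 is in parallel with the load: R3‖R_L = 276.5 Ω.
Below node A the resistance is R2 + (R3‖R_L) = 1262 Ω, so V_A = 38.1 × 1262/8922 = 5.387 V.
Then V_B = V_A × (R3‖R_L)/(R2 + R3‖R_L) = 5.387 × 276.5/1262 = 1.18 V.

V ≈ 1.18 V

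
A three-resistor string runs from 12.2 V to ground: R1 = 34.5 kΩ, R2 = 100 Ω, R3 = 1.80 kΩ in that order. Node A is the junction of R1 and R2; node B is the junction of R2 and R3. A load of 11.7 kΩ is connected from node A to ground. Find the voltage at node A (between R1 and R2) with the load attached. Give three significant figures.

Below node A the series string R2+R3 = 1900 Ω sits in parallel with the 11700 Ω load: 1635 Ω.
V_A = 12.2 × 1635/(34500 + 1635) = 0.552 V.

V ≈ 0.552 V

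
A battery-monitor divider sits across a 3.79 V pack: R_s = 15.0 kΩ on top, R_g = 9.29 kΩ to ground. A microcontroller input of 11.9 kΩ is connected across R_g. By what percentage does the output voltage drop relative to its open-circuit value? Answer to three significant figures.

The divider's output (Thévenin) resistance is R_s‖R_g = 5.737 kΩ.
Fractional drop under load = R_th/(R_th + R_L) = 5.737 / (5.737 + 11.9) = 0.3253.
So the output falls by 32.5 %.

32.5 %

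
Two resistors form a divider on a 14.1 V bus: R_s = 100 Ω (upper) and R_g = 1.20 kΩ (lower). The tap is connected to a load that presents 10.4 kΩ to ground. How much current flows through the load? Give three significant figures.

R_g‖R_L = 1076 Ω; V_out = 14.1 × 1076/1176 = 12.90 V.
I_L = V_out / R_L = 12.90 / 10.4 kΩ = 1.24 mA.

I_L ≈ 1.24 mA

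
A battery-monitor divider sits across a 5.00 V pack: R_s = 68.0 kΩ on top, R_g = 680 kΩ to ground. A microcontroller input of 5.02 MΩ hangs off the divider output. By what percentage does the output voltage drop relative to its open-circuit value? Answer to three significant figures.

1.22 %

The divider's output (Thévenin) resistance is R_s‖R_g = 61.82 kΩ.
Fractional drop under load = R_th/(R_th + R_L) = 61.82 / (61.82 + 5020) = 0.01216.
So the output falls by 1.22 %.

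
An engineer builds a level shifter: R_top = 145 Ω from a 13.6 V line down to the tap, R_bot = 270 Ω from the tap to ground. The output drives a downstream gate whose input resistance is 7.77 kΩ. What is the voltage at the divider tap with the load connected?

The load sits in parallel with R_bot: R_bot‖R_L = (270 × 7770) / (270 + 7770) = 260.9 Ω.
V_out = 13.6 × 260.9 / (145 + 260.9) = 13.6 × 260.9/405.9 = 8.74 V.

V_out ≈ 8.74 V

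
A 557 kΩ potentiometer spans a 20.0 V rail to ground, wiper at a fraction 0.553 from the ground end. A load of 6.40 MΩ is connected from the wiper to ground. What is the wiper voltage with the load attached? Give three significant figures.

V ≈ 10.8 V

The wiper splits the pot into (1−α)R = 249.0 kΩ above and αR = 308.0 kΩ below.
Lower section ‖ load = 293.9 kΩ.
V_wiper = 20.0 × 293.9/(249.0 + 293.9) = 10.8 V.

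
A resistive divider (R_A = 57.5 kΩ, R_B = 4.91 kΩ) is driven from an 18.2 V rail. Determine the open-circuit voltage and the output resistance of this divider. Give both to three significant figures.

V_th is the open-circuit tap voltage: 18.2 × 4.91/(57.5 + 4.91) = 1.43 V.
With the supply zeroed, R_A and R_B appear in parallel from the tap: R_th = R_A‖R_B = (57.5 × 4.91)/62.41 = 4.52 kΩ.

V_th = 1.43 V, R_th = 4.52 kΩ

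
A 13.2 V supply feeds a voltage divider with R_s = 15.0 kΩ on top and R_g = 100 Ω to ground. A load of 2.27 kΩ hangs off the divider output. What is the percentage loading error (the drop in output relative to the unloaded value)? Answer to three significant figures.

The divider's output (Thévenin) resistance is R_s‖R_g = 99.34 Ω.
Fractional drop under load = R_th/(R_th + R_L) = 99.34 / (99.34 + 2270) = 0.04193.
So the output falls by 4.19 %.

4.19 %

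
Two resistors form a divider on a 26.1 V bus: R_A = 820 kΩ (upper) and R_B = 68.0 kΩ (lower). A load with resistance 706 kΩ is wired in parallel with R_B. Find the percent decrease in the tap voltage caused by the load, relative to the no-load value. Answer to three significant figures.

The divider's output (Thévenin) resistance is R_A‖R_B = 62.79 kΩ.
Fractional drop under load = R_th/(R_th + R_L) = 62.79 / (62.79 + 706) = 0.08168.
So the output falls by 8.17 %.

8.17 %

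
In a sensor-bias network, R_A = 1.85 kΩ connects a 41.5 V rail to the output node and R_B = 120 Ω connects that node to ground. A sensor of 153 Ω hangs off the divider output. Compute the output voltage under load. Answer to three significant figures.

The load sits in parallel with R_B: R_B‖R_L = (120 × 153) / (120 + 153) = 67.25 Ω.
V_out = 41.5 × 67.25 / (1850 + 67.25) = 41.5 × 67.25/1917 = 1.46 V.

V_out ≈ 1.46 V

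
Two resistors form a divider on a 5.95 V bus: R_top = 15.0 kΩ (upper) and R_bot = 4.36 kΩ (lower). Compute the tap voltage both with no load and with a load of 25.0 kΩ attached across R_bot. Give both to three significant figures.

Unloaded: 1.34 V; loaded: 1.18 V

Open-circuit: V = 5.95 × 4.36/(15.0 + 4.36) = 1.34 V.
With the load, R_bot becomes R_bot‖R_L = 3.713 kΩ, so V = 5.95 × 3.713/18.71 = 1.18 V.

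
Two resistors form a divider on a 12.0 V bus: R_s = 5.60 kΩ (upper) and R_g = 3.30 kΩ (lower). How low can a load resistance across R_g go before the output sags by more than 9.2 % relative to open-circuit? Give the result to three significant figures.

Output resistance R_th = R_s‖R_g = (5.60 × 3.30)/8.900 = 2.076 kΩ.
The fractional drop is R_th/(R_th + R_L); requiring this ≤ 0.0920 gives R_L ≥ R_th(1/0.0920 − 1) = 2.076 × 9.870 = 20.5 kΩ.

R_L(min) ≈ 20.5 kΩ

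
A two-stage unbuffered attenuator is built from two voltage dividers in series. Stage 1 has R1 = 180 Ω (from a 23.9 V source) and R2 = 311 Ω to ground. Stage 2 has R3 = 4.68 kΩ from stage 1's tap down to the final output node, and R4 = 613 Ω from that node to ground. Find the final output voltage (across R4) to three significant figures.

Stage 2 presents R3+R4 = 5293 Ω as a load on stage 1's tap.
Stage 1's lower leg becomes R2‖(R3+R4) = 293.7 Ω, so V_mid = 23.9 × 293.7/473.7 = 14.82 V.
Stage 2 is itself unloaded: V_out = V_mid × R4/(R3+R4) = 14.82 × 613/5293 = 1.72 V.

V_out ≈ 1.72 V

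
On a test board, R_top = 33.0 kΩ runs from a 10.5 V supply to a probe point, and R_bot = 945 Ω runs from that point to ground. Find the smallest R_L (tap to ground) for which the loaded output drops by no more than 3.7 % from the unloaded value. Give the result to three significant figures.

Output resistance R_th = R_top‖R_bot = (33000 × 945)/33940 = 918.7 Ω.
The fractional drop is R_th/(R_th + R_L); requiring this ≤ 0.0370 gives R_L ≥ R_th(1/0.0370 − 1) = 918.7 × 26.03 = 23.9 kΩ.

R_L(min) ≈ 23.9 kΩ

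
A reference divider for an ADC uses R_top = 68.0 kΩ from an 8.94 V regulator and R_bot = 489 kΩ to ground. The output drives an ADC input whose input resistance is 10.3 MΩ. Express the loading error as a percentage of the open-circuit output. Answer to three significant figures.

The divider's output (Thévenin) resistance is R_top‖R_bot = 59.70 kΩ.
Fractional drop under load = R_th/(R_th + R_L) = 59.70 / (59.70 + 10300) = 0.005763.
So the output falls by 0.576 %.

0.576 %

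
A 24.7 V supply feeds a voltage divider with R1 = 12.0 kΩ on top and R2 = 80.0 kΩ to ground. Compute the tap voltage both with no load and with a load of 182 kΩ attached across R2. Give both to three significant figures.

Unloaded: 21.5 V; loaded: 20.3 V

Open-circuit: V = 24.7 × 80.0/(12.0 + 80.0) = 21.5 V.
With the load, R2 becomes R2‖R_L = 55.57 kΩ, so V = 24.7 × 55.57/67.57 = 20.3 V.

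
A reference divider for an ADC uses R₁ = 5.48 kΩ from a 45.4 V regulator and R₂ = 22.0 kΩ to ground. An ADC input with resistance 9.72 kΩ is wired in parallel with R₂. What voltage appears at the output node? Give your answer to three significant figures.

The load sits in parallel with R₂: R₂‖R_L = (22.0 × 9.72) / (22.0 + 9.72) = 6.741 kΩ.
V_out = 45.4 × 6.741 / (5.48 + 6.741) = 45.4 × 6.741/12.22 = 25.0 V.

V_out ≈ 25.0 V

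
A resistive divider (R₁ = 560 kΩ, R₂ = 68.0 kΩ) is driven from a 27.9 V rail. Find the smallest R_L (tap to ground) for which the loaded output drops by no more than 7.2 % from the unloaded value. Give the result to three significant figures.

R_L(min) ≈ 782 kΩ

Output resistance R_th = R₁‖R₂ = (560 × 68.0)/628.0 = 60.64 kΩ.
The fractional drop is R_th/(R_th + R_L); requiring this ≤ 0.0720 gives R_L ≥ R_th(1/0.0720 − 1) = 60.64 × 12.89 = 782 kΩ.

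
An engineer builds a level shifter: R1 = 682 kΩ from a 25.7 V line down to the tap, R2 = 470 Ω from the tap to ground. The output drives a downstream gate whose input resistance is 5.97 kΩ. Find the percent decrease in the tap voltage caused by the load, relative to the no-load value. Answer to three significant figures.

7.29 %

The divider's output (Thévenin) resistance is R1‖R2 = 469.7 Ω.
Fractional drop under load = R_th/(R_th + R_L) = 469.7 / (469.7 + 5970) = 0.07293.
So the output falls by 7.29 %.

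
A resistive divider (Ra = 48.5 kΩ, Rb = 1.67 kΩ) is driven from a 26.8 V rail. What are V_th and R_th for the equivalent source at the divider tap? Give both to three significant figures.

V_th is the open-circuit tap voltage: 26.8 × 1.67/(48.5 + 1.67) = 0.892 V.
With the supply zeroed, Ra and Rb appear in parallel from the tap: R_th = Ra‖Rb = (48.5 × 1.67)/50.17 = 1.61 kΩ.

V_th = 0.892 V, R_th = 1.61 kΩ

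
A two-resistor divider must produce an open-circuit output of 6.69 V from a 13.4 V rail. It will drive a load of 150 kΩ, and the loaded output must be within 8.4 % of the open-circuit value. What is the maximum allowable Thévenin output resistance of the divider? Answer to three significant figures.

R_th ≤ 13.8 kΩ

Loading drop = R_th/(R_th + R_L) ≤ 0.0840, so R_th ≤ R_L · ε/(1−ε) = 150 kΩ × 0.0840/0.9160 = 13.8 kΩ.
(Any R1, R2 with R2/(R1+R2) = 0.499 and R1‖R2 ≤ 13.8 kΩ will meet the spec.)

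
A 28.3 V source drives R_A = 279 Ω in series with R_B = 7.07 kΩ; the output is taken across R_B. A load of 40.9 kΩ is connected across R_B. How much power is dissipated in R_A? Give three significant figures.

Total resistance from the source is R_A + (R_B‖R_L) = 6307 Ω, so I = 28.3/6307 Ω = 4.487 mA.
P = I²·R_A = (4.487 mA)² × 279 Ω = 5.62 mW.

P ≈ 5.62 mW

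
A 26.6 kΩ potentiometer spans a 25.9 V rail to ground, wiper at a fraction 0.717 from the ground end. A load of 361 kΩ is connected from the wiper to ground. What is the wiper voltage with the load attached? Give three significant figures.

The wiper splits the pot into (1−α)R = 7.528 kΩ above and αR = 19.07 kΩ below.
Lower section ‖ load = 18.12 kΩ.
V_wiper = 25.9 × 18.12/(7.528 + 18.12) = 18.3 V.

V ≈ 18.3 V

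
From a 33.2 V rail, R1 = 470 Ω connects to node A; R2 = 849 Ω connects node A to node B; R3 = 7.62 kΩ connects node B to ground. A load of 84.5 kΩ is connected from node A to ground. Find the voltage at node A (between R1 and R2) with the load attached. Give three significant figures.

V ≈ 31.3 V

Below node A the series string R2+R3 = 8469 Ω sits in parallel with the 84500 Ω load: 7698 Ω.
V_A = 33.2 × 7698/(470 + 7698) = 31.3 V.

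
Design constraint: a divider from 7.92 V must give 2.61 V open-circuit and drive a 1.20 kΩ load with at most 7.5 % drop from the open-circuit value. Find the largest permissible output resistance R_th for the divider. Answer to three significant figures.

Loading drop = R_th/(R_th + R_L) ≤ 0.0750, so R_th ≤ R_L · ε/(1−ε) = 1.20 kΩ × 0.0750/0.9250 = 97.3 Ω.

R_th ≤ 97.3 Ω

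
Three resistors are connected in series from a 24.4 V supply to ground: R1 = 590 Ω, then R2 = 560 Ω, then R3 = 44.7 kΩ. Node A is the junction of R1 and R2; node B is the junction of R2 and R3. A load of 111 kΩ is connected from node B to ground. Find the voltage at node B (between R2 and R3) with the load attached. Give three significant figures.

At node B, R3 is in parallel with the load: R3‖R_L = 31870 Ω.
Below node A the resistance is R2 + (R3‖R_L) = 32430 Ω, so V_A = 24.4 × 32430/33020 = 23.96 V.
Then V_B = V_A × (R3‖R_L)/(R2 + R3‖R_L) = 23.96 × 31870/32430 = 23.6 V.

V ≈ 23.6 V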